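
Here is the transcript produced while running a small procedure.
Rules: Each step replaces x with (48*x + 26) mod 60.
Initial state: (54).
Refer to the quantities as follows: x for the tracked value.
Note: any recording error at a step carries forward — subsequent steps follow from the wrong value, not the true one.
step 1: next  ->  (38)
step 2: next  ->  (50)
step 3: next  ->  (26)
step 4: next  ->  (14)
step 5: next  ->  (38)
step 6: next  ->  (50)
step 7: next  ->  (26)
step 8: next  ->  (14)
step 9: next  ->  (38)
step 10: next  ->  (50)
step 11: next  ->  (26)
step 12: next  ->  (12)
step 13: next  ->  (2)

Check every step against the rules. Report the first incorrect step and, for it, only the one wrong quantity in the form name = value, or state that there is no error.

step 12, x = 14

step 1: x = (48*54 + 26) mod 60 = 38 -> consistent with the transcript
step 2: x = (48*38 + 26) mod 60 = 50 -> no discrepancy
step 3: x = (48*50 + 26) mod 60 = 26 -> confirmed correct
step 4: x = (48*26 + 26) mod 60 = 14 -> exactly as logged
step 5: x = (48*14 + 26) mod 60 = 38 -> same as recorded
step 6: x = (48*38 + 26) mod 60 = 50 -> matches
step 7: x = (48*50 + 26) mod 60 = 26 -> agrees with the transcript
step 8: x = (48*26 + 26) mod 60 = 14 -> exactly as logged
step 9: x = (48*14 + 26) mod 60 = 38 -> checks out
step 10: x = (48*38 + 26) mod 60 = 50 -> no discrepancy
step 11: x = (48*50 + 26) mod 60 = 26 -> consistent with the transcript
step 12: x = (48*26 + 26) mod 60 = 14 -> a discrepancy with the transcript
The audit stops at step 12: the recorded entry is wrong and should be x = 14.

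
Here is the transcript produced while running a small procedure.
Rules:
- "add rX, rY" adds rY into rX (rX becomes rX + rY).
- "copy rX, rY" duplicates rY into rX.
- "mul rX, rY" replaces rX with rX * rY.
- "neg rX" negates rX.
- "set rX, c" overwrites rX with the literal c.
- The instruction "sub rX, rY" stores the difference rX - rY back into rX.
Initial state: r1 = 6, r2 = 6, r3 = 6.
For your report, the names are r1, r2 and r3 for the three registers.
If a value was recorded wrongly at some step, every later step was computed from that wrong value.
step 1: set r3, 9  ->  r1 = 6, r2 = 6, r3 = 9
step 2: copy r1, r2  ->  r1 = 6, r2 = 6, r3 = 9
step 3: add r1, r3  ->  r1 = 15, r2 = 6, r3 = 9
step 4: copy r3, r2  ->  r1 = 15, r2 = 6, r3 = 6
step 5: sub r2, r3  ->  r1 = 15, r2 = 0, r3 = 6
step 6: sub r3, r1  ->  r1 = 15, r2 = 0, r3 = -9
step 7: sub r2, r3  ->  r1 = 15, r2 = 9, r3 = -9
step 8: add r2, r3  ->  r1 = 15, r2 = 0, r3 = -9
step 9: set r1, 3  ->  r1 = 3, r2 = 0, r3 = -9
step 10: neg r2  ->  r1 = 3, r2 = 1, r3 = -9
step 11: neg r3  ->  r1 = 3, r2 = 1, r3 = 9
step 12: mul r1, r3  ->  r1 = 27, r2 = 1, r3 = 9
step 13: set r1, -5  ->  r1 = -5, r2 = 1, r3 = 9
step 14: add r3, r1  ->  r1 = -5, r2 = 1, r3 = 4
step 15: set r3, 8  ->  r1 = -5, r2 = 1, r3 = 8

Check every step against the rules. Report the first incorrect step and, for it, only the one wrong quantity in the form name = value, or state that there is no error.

Recomputing the run from the initial state:
step 1: r1 = 6, r2 = 6, r3 = 9
step 2: r1 = 6, r2 = 6, r3 = 9
step 3: r1 = 15, r2 = 6, r3 = 9
step 4: r1 = 15, r2 = 6, r3 = 6
step 5: r1 = 15, r2 = 0, r3 = 6
step 6: r1 = 15, r2 = 0, r3 = -9
step 7: r1 = 15, r2 = 9, r3 = -9
step 8: r1 = 15, r2 = 0, r3 = -9
step 9: r1 = 3, r2 = 0, r3 = -9
step 10: r1 = 3, r2 = 0, r3 = -9
step 11: r1 = 3, r2 = 0, r3 = 9
step 12: r1 = 27, r2 = 0, r3 = 9
step 13: r1 = -5, r2 = 0, r3 = 9
step 14: r1 = -5, r2 = 0, r3 = 4
step 15: r1 = -5, r2 = 0, r3 = 8
The first disagreement with the transcript is at step 10, where the value should be r2 = 0.

step 10, r2 = 0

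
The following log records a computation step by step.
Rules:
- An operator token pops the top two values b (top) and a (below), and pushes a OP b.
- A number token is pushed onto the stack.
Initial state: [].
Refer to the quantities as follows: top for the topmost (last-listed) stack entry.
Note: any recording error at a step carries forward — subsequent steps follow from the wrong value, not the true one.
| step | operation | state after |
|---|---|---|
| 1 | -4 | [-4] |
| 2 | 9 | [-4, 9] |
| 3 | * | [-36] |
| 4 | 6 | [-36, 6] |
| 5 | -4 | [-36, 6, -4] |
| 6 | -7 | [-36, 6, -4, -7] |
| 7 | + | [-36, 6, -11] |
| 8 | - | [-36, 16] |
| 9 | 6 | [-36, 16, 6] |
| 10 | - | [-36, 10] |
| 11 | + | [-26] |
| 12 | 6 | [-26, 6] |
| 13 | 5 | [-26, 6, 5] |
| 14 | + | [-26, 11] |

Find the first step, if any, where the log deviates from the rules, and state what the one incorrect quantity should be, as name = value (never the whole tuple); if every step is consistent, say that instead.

step 8, top = 17

Step 1: push -4: top = -4 — no discrepancy.
Step 2: push 9: top = 9 — same as recorded.
Step 3: -4 * 9 = -36 — exactly as logged.
Step 4: push 6: top = 6 — matches.
Step 5: push -4: top = -4 — same as recorded.
Step 6: push -7: top = -7 — exactly as logged.
Step 7: -4 + -7 = -11 — in agreement.
Step 8: 6 - -11 = 17 — not what was recorded.
First deviation found at step 8; the corrected entry is top = 17.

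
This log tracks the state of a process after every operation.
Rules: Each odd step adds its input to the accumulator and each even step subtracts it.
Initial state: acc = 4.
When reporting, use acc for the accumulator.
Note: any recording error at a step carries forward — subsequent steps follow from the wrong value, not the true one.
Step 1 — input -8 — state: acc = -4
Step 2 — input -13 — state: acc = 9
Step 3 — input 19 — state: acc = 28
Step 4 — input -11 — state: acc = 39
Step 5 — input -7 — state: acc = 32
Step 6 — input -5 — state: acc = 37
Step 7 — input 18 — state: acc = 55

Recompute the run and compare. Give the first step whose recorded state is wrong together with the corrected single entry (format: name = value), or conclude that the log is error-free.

Recomputing the run from the initial state:
step 1: acc = -4
step 2: acc = 9
step 3: acc = 28
step 4: acc = 39
step 5: acc = 32
step 6: acc = 37
step 7: acc = 55
This matches the log at every step.

no error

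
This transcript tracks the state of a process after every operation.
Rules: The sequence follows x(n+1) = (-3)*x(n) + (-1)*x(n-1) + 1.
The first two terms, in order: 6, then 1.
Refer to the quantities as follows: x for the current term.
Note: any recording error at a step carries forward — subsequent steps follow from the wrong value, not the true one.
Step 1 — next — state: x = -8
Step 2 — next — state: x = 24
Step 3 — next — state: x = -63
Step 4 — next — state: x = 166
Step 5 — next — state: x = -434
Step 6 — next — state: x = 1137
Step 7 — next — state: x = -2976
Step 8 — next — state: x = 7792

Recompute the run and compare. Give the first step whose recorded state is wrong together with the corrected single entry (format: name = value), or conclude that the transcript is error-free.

Recomputing the run from the initial state:
step 1: x = -8
step 2: x = 24
step 3: x = -63
step 4: x = 166
step 5: x = -434
step 6: x = 1137
step 7: x = -2976
step 8: x = 7792
This matches the transcript at every step.

no error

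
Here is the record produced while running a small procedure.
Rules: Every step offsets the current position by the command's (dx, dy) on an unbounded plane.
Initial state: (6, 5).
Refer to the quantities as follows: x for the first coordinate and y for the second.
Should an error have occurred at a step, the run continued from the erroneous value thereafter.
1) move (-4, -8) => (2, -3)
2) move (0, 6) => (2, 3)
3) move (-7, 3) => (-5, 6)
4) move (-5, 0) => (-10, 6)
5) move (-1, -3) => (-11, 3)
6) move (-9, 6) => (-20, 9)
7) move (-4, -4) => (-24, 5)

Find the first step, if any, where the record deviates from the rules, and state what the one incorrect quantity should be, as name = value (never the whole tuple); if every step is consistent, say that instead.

Recomputing the run from the initial state:
step 1: x = 2, y = -3
step 2: x = 2, y = 3
step 3: x = -5, y = 6
step 4: x = -10, y = 6
step 5: x = -11, y = 3
step 6: x = -20, y = 9
step 7: x = -24, y = 5
This matches the record at every step.

no error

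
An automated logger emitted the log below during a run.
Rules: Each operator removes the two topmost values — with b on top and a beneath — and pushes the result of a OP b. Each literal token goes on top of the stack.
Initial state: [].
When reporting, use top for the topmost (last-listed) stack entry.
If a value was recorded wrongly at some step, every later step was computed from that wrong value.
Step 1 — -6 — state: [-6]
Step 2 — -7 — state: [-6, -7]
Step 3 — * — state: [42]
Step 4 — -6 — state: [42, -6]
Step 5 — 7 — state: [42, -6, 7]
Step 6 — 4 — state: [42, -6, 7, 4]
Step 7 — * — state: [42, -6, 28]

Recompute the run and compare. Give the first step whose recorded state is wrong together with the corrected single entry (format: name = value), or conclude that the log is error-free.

no error

Step 1: push -6: top = -6 — consistent with the log.
Step 2: push -7: top = -7 — same as recorded.
Step 3: -6 * -7 = 42 — consistent with the log.
Step 4: push -6: top = -6 — agrees with the log.
Step 5: push 7: top = 7 — checks out.
Step 6: push 4: top = 4 — no discrepancy.
Step 7: 7 * 4 = 28 — confirmed correct.
The recomputation confirms every line.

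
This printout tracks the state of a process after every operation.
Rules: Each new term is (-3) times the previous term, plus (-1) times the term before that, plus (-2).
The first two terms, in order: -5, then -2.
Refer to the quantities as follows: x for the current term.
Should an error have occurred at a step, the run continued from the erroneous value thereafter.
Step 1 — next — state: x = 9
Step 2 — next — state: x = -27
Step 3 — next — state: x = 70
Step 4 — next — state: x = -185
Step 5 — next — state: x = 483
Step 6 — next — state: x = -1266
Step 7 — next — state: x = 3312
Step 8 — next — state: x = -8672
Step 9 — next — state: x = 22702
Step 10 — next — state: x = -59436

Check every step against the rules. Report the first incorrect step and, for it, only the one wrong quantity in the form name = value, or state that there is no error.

step 7, x = 3313

Recomputing the run from the initial state:
step 1: x = 9
step 2: x = -27
step 3: x = 70
step 4: x = -185
step 5: x = 483
step 6: x = -1266
step 7: x = 3313
step 8: x = -8675
step 9: x = 22710
step 10: x = -59457
The first disagreement with the printout is at step 7, where the value should be x = 3313.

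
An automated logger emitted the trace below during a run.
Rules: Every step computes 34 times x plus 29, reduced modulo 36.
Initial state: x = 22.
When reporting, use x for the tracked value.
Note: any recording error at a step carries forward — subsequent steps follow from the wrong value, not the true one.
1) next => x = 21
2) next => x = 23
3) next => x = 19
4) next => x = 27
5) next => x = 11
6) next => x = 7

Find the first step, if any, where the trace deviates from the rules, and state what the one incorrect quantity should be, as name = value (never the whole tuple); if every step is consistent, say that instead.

1. x = (34*22 + 29) mod 36 = 21 (exactly as logged)
2. x = (34*21 + 29) mod 36 = 23 (consistent with the trace)
3. x = (34*23 + 29) mod 36 = 19 (same as recorded)
4. x = (34*19 + 29) mod 36 = 27 (verified)
5. x = (34*27 + 29) mod 36 = 11 (matches)
6. x = (34*11 + 29) mod 36 = 7 (exactly as logged)
The recomputation confirms every line.

no error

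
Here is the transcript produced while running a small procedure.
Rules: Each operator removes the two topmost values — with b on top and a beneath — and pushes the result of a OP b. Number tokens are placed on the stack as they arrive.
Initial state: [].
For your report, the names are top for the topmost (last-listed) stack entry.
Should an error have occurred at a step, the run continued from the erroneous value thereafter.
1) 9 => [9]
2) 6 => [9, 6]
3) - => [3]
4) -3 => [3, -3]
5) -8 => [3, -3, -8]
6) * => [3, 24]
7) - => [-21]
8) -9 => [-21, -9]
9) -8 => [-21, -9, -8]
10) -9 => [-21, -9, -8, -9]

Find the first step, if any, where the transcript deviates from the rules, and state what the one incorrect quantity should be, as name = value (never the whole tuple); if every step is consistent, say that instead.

step 1: push 9: top = 9 -> matches
step 2: push 6: top = 6 -> exactly as logged
step 3: 9 - 6 = 3 -> matches
step 4: push -3: top = -3 -> verified
step 5: push -8: top = -8 -> in agreement
step 6: -3 * -8 = 24 -> same as recorded
step 7: 3 - 24 = -21 -> consistent with the transcript
step 8: push -9: top = -9 -> consistent with the transcript
step 9: push -8: top = -8 -> confirmed correct
step 10: push -9: top = -9 -> checks out
The whole run recomputes cleanly — no discrepancies.

no error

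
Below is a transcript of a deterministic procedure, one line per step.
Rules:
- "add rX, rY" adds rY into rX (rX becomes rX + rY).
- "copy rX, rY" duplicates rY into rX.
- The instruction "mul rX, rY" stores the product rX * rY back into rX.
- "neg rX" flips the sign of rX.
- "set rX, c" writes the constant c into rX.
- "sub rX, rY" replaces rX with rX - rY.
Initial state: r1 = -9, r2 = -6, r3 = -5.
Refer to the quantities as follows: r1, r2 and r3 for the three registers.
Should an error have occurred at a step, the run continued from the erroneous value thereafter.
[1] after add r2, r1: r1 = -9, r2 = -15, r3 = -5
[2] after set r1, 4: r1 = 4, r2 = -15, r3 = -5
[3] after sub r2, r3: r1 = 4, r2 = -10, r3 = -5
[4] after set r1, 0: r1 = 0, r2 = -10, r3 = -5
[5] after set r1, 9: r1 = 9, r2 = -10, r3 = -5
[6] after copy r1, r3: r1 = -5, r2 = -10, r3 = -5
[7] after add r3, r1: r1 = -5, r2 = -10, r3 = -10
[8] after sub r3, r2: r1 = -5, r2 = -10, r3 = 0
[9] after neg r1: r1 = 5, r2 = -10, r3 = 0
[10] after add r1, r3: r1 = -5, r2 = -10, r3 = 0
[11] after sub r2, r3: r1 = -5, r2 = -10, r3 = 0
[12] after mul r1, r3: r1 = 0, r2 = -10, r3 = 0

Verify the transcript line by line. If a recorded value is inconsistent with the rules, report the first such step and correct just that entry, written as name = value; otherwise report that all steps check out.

step 10, r1 = 5

step 1: r2 = -6 + -9 = -15 -> exactly as logged
step 2: r1 = 4 -> same as recorded
step 3: r2 = -15 - -5 = -10 -> in agreement
step 4: r1 = 0 -> same as recorded
step 5: r1 = 9 -> confirmed correct
step 6: r1 = -5 -> agrees with the transcript
step 7: r3 = -5 + -5 = -10 -> agrees with the transcript
step 8: r3 = -10 - -10 = 0 -> exactly as logged
step 9: r1 = -(-5) = 5 -> confirmed correct
step 10: r1 = 5 + 0 = 5 -> a discrepancy with the transcript
First deviation found at step 10; the corrected entry is r1 = 5.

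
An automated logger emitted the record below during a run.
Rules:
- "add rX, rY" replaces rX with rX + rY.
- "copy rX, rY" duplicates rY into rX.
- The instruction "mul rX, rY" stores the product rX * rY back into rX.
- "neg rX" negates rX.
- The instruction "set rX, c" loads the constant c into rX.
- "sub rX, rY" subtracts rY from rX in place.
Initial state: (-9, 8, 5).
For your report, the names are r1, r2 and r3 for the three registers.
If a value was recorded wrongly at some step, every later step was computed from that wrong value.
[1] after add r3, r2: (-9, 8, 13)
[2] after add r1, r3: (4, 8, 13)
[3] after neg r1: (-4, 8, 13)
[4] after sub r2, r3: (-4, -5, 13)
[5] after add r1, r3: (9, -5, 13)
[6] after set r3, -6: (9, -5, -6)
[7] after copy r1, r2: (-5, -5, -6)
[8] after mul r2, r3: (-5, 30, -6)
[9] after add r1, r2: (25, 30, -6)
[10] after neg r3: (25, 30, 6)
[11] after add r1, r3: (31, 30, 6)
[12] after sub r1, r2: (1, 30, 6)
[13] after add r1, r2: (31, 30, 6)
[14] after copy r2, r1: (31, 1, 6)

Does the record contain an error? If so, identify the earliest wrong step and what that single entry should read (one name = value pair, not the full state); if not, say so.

1. r3 = 5 + 8 = 13 (same as recorded)
2. r1 = -9 + 13 = 4 (in agreement)
3. r1 = -(4) = -4 (confirmed correct)
4. r2 = 8 - 13 = -5 (same as recorded)
5. r1 = -4 + 13 = 9 (in agreement)
6. r3 = -6 (exactly as logged)
7. r1 = -5 (agrees with the record)
8. r2 = -5 * -6 = 30 (verified)
9. r1 = -5 + 30 = 25 (no discrepancy)
10. r3 = -(-6) = 6 (verified)
11. r1 = 25 + 6 = 31 (same as recorded)
12. r1 = 31 - 30 = 1 (checks out)
13. r1 = 1 + 30 = 31 (same as recorded)
14. r2 = 31 (the entry is off here)
So the first discrepancy is step 14, where the right value is r2 = 31.

step 14, r2 = 31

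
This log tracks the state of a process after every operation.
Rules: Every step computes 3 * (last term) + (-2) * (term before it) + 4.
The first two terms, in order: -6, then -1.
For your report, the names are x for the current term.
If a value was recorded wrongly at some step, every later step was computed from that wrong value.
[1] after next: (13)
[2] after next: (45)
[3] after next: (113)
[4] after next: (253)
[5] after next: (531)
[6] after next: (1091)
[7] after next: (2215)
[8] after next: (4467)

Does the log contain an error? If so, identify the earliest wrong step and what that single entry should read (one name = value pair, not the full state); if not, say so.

step 5, x = 537

1. x = 3*(-1) + (-2)*(-6) + (4) = 13 (in agreement)
2. x = 3*(13) + (-2)*(-1) + (4) = 45 (consistent with the log)
3. x = 3*(45) + (-2)*(13) + (4) = 113 (confirmed correct)
4. x = 3*(113) + (-2)*(45) + (4) = 253 (no discrepancy)
5. x = 3*(253) + (-2)*(113) + (4) = 537 (the log disagrees here)
First incorrect step: 5; the correct value is x = 537.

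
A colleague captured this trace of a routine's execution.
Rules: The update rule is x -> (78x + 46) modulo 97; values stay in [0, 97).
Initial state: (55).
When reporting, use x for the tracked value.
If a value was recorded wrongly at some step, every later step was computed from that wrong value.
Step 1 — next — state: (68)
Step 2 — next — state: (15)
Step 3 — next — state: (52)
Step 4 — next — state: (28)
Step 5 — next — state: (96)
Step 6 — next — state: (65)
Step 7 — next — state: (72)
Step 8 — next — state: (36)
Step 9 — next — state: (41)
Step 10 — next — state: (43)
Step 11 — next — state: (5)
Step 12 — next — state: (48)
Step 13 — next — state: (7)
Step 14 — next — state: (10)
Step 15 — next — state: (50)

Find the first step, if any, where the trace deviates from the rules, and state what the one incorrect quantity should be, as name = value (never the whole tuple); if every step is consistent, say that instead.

no error

Recomputing the run from the initial state:
step 1: x = 68
step 2: x = 15
step 3: x = 52
step 4: x = 28
step 5: x = 96
step 6: x = 65
step 7: x = 72
step 8: x = 36
step 9: x = 41
step 10: x = 43
step 11: x = 5
step 12: x = 48
step 13: x = 7
step 14: x = 10
step 15: x = 50
This matches the trace at every step.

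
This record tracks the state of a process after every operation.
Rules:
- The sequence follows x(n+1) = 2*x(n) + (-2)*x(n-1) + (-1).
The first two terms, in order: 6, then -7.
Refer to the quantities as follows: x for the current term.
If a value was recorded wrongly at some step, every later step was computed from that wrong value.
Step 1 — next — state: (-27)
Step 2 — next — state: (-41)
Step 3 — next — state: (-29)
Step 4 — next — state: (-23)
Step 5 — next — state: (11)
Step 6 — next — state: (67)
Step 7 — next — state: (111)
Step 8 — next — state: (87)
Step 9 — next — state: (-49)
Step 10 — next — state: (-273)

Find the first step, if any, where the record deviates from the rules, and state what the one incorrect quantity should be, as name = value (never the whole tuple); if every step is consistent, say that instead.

step 4, x = 23

Step 1: x = 2*(-7) + (-2)*(6) + (-1) = -27 — verified.
Step 2: x = 2*(-27) + (-2)*(-7) + (-1) = -41 — no discrepancy.
Step 3: x = 2*(-41) + (-2)*(-27) + (-1) = -29 — verified.
Step 4: x = 2*(-29) + (-2)*(-41) + (-1) = 23 — the record has a different value.
So the first discrepancy is step 4, where the right value is x = 23.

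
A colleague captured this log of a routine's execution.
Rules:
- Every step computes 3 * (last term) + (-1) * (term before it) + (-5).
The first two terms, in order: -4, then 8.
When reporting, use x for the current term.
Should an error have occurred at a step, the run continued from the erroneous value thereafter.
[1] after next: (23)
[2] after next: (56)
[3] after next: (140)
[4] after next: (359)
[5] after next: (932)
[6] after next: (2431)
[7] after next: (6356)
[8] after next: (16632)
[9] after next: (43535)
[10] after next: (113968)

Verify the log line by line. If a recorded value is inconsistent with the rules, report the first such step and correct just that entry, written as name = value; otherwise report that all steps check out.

step 1: x = 3*(8) + (-1)*(-4) + (-5) = 23 -> same as recorded
step 2: x = 3*(23) + (-1)*(8) + (-5) = 56 -> in agreement
step 3: x = 3*(56) + (-1)*(23) + (-5) = 140 -> verified
step 4: x = 3*(140) + (-1)*(56) + (-5) = 359 -> exactly as logged
step 5: x = 3*(359) + (-1)*(140) + (-5) = 932 -> agrees with the log
step 6: x = 3*(932) + (-1)*(359) + (-5) = 2432 -> first mismatch against the log
Conclusion: step 6 carries the first error; the entry should be x = 2432.

step 6, x = 2432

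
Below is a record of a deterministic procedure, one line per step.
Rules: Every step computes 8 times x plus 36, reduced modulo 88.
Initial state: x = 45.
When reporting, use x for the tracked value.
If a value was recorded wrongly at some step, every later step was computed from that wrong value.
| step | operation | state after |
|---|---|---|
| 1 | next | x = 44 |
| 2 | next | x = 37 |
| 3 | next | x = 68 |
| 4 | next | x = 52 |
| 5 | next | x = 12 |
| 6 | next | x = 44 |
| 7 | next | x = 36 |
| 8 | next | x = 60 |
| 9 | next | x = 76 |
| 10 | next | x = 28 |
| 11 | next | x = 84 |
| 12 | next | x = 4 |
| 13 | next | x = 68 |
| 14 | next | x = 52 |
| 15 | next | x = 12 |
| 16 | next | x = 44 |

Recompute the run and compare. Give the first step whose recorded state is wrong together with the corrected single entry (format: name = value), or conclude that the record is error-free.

step 2, x = 36

Step 1: x = (8*45 + 36) mod 88 = 44 — checks out.
Step 2: x = (8*44 + 36) mod 88 = 36 — first mismatch against the record.
That makes step 2 the first incorrect line — x = 36 is what it should show.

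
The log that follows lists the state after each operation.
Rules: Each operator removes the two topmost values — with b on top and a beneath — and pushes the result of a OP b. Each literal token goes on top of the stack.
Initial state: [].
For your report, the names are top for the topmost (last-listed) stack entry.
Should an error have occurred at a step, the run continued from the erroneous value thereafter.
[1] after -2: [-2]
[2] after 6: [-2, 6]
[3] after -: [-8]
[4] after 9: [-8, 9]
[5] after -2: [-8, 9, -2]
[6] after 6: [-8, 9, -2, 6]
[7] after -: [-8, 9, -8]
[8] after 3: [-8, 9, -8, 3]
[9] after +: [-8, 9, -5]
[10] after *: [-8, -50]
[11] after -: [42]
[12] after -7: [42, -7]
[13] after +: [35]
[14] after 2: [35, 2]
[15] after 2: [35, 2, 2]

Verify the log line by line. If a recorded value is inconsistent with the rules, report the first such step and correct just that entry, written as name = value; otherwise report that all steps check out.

Recomputing the run from the initial state:
step 1: [-2]
step 2: [-2, 6]
step 3: [-8]
step 4: [-8, 9]
step 5: [-8, 9, -2]
step 6: [-8, 9, -2, 6]
step 7: [-8, 9, -8]
step 8: [-8, 9, -8, 3]
step 9: [-8, 9, -5]
step 10: [-8, -45]
step 11: [37]
step 12: [37, -7]
step 13: [30]
step 14: [30, 2]
step 15: [30, 2, 2]
The first disagreement with the log is at step 10, where the value should be top = -45.

step 10, top = -45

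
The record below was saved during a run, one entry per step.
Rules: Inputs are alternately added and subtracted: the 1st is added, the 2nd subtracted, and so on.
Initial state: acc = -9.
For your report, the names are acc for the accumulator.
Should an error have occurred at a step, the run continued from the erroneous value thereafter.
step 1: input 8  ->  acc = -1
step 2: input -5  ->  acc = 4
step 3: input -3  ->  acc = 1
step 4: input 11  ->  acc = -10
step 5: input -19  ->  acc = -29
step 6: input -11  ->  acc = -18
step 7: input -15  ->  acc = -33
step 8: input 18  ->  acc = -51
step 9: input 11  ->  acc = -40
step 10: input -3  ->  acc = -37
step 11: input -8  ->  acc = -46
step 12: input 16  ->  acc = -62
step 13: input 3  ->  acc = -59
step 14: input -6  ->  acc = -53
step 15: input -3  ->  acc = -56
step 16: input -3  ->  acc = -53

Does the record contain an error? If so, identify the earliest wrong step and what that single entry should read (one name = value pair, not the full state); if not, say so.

step 11, acc = -45

Step 1: acc = -9 + 8 = -1 — no discrepancy.
Step 2: acc = -1 - -5 = 4 — same as recorded.
Step 3: acc = 4 + -3 = 1 — confirmed correct.
Step 4: acc = 1 - 11 = -10 — consistent with the record.
Step 5: acc = -10 + -19 = -29 — in agreement.
Step 6: acc = -29 - -11 = -18 — checks out.
Step 7: acc = -18 + -15 = -33 — checks out.
Step 8: acc = -33 - 18 = -51 — checks out.
Step 9: acc = -51 + 11 = -40 — no discrepancy.
Step 10: acc = -40 - -3 = -37 — exactly as logged.
Step 11: acc = -37 + -8 = -45 — a discrepancy with the record.
That makes step 11 the first incorrect line — acc = -45 is what it should show.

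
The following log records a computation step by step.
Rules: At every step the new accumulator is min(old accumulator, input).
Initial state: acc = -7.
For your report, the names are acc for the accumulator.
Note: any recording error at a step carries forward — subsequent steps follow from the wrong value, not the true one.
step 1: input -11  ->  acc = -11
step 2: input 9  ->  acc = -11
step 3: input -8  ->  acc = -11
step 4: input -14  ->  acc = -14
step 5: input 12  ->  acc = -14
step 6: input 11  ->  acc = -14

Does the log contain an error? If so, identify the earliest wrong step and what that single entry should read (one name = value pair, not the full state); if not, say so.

no error

Step 1: acc = min(-7, -11) = -11 — in agreement.
Step 2: acc = min(-11, 9) = -11 — consistent with the log.
Step 3: acc = min(-11, -8) = -11 — exactly as logged.
Step 4: acc = min(-11, -14) = -14 — same as recorded.
Step 5: acc = min(-14, 12) = -14 — verified.
Step 6: acc = min(-14, 11) = -14 — matches.
No step deviates from the rules.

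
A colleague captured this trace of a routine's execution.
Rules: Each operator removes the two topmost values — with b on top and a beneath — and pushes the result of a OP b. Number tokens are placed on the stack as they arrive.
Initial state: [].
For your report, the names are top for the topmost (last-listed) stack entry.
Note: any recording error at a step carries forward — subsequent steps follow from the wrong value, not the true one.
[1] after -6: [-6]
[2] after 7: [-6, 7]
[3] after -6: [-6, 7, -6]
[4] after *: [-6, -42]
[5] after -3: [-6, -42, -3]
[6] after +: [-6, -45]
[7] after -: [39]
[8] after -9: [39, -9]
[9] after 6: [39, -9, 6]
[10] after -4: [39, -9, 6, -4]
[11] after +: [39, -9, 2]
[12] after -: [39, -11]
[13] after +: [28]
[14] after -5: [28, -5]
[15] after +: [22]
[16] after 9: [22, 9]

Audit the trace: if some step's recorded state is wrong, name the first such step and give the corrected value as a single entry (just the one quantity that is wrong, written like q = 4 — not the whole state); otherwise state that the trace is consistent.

Step 1: push -6: top = -6 — verified.
Step 2: push 7: top = 7 — consistent with the trace.
Step 3: push -6: top = -6 — in agreement.
Step 4: 7 * -6 = -42 — same as recorded.
Step 5: push -3: top = -3 — agrees with the trace.
Step 6: -42 + -3 = -45 — consistent with the trace.
Step 7: -6 - -45 = 39 — verified.
Step 8: push -9: top = -9 — same as recorded.
Step 9: push 6: top = 6 — matches.
Step 10: push -4: top = -4 — in agreement.
Step 11: 6 + -4 = 2 — exactly as logged.
Step 12: -9 - 2 = -11 — matches.
Step 13: 39 + -11 = 28 — verified.
Step 14: push -5: top = -5 — exactly as logged.
Step 15: 28 + -5 = 23 — the recorded entry deviates here.
First deviation found at step 15; the corrected entry is top = 23.

step 15, top = 23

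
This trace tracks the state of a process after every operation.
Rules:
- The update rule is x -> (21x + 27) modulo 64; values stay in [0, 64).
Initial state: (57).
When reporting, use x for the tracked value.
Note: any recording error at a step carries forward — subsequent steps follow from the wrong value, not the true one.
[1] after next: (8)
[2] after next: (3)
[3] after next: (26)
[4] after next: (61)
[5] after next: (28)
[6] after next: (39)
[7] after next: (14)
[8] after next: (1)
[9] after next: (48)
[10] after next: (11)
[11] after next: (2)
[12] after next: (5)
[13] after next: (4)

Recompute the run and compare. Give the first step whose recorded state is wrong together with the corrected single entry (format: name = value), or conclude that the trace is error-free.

no error

Step 1: x = (21*57 + 27) mod 64 = 8 — matches.
Step 2: x = (21*8 + 27) mod 64 = 3 — checks out.
Step 3: x = (21*3 + 27) mod 64 = 26 — in agreement.
Step 4: x = (21*26 + 27) mod 64 = 61 — agrees with the trace.
Step 5: x = (21*61 + 27) mod 64 = 28 — consistent with the trace.
Step 6: x = (21*28 + 27) mod 64 = 39 — exactly as logged.
Step 7: x = (21*39 + 27) mod 64 = 14 — no discrepancy.
Step 8: x = (21*14 + 27) mod 64 = 1 — agrees with the trace.
Step 9: x = (21*1 + 27) mod 64 = 48 — verified.
Step 10: x = (21*48 + 27) mod 64 = 11 — verified.
Step 11: x = (21*11 + 27) mod 64 = 2 — no discrepancy.
Step 12: x = (21*2 + 27) mod 64 = 5 — verified.
Step 13: x = (21*5 + 27) mod 64 = 4 — exactly as logged.
The recomputation confirms every line.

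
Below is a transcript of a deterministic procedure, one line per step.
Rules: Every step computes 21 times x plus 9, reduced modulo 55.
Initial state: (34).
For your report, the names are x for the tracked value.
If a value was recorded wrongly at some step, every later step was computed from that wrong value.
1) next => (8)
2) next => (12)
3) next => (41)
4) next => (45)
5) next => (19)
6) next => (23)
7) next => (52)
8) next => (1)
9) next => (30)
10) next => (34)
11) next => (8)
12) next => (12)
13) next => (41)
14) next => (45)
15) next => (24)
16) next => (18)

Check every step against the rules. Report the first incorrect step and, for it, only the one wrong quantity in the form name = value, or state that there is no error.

step 15, x = 19

Step 1: x = (21*34 + 9) mod 55 = 8 — consistent with the transcript.
Step 2: x = (21*8 + 9) mod 55 = 12 — no discrepancy.
Step 3: x = (21*12 + 9) mod 55 = 41 — consistent with the transcript.
Step 4: x = (21*41 + 9) mod 55 = 45 — verified.
Step 5: x = (21*45 + 9) mod 55 = 19 — in agreement.
Step 6: x = (21*19 + 9) mod 55 = 23 — confirmed correct.
Step 7: x = (21*23 + 9) mod 55 = 52 — matches.
Step 8: x = (21*52 + 9) mod 55 = 1 — exactly as logged.
Step 9: x = (21*1 + 9) mod 55 = 30 — checks out.
Step 10: x = (21*30 + 9) mod 55 = 34 — consistent with the transcript.
Step 11: x = (21*34 + 9) mod 55 = 8 — confirmed correct.
Step 12: x = (21*8 + 9) mod 55 = 12 — exactly as logged.
Step 13: x = (21*12 + 9) mod 55 = 41 — exactly as logged.
Step 14: x = (21*41 + 9) mod 55 = 45 — checks out.
Step 15: x = (21*45 + 9) mod 55 = 19 — this is not what the transcript shows.
That makes step 15 the first incorrect line — x = 19 is what it should show.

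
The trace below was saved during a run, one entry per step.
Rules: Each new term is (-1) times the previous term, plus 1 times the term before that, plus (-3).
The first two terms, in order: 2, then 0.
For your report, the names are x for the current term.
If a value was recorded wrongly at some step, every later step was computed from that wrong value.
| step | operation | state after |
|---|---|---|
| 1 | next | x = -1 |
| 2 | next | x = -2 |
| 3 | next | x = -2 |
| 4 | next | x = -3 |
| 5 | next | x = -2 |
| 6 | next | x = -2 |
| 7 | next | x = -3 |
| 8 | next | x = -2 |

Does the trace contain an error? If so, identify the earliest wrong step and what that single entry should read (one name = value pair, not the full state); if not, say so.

step 1: x = -1*(0) + (1)*(2) + (-3) = -1 -> agrees with the trace
step 2: x = -1*(-1) + (1)*(0) + (-3) = -2 -> matches
step 3: x = -1*(-2) + (1)*(-1) + (-3) = -2 -> matches
step 4: x = -1*(-2) + (1)*(-2) + (-3) = -3 -> confirmed correct
step 5: x = -1*(-3) + (1)*(-2) + (-3) = -2 -> checks out
step 6: x = -1*(-2) + (1)*(-3) + (-3) = -4 -> the trace has a different value
First deviation found at step 6; the corrected entry is x = -4.

step 6, x = -4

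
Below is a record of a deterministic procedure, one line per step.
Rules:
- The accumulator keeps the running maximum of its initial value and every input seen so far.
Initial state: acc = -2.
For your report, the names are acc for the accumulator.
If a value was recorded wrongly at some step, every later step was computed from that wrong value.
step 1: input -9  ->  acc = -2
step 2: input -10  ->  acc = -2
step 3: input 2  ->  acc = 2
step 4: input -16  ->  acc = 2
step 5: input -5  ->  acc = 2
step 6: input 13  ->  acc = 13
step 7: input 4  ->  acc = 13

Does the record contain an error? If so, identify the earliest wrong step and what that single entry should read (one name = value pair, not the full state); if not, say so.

Step 1: acc = max(-2, -9) = -2 — agrees with the record.
Step 2: acc = max(-2, -10) = -2 — agrees with the record.
Step 3: acc = max(-2, 2) = 2 — verified.
Step 4: acc = max(2, -16) = 2 — no discrepancy.
Step 5: acc = max(2, -5) = 2 — exactly as logged.
Step 6: acc = max(2, 13) = 13 — matches.
Step 7: acc = max(13, 4) = 13 — in agreement.
The recomputation confirms every line.

no error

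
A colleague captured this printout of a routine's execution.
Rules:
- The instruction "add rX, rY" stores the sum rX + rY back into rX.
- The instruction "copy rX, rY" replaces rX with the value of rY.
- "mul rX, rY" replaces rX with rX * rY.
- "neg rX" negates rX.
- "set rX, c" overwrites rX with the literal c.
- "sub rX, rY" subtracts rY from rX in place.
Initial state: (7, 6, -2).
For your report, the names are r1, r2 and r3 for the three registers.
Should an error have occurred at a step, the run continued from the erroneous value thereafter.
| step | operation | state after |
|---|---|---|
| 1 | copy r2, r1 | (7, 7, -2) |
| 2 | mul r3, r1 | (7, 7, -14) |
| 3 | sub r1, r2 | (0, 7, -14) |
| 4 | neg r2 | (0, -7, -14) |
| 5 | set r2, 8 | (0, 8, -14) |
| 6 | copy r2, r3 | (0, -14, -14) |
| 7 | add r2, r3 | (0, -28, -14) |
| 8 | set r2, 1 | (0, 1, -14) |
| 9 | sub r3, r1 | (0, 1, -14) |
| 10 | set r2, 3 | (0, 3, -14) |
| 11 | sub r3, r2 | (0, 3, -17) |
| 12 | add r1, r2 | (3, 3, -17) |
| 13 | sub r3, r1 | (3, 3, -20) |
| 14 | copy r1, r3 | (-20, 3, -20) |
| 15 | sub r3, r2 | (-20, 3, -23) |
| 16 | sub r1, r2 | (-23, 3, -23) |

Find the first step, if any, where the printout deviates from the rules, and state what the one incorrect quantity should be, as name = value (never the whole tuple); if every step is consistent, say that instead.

Recomputing the run from the initial state:
step 1: r1 = 7, r2 = 7, r3 = -2
step 2: r1 = 7, r2 = 7, r3 = -14
step 3: r1 = 0, r2 = 7, r3 = -14
step 4: r1 = 0, r2 = -7, r3 = -14
step 5: r1 = 0, r2 = 8, r3 = -14
step 6: r1 = 0, r2 = -14, r3 = -14
step 7: r1 = 0, r2 = -28, r3 = -14
step 8: r1 = 0, r2 = 1, r3 = -14
step 9: r1 = 0, r2 = 1, r3 = -14
step 10: r1 = 0, r2 = 3, r3 = -14
step 11: r1 = 0, r2 = 3, r3 = -17
step 12: r1 = 3, r2 = 3, r3 = -17
step 13: r1 = 3, r2 = 3, r3 = -20
step 14: r1 = -20, r2 = 3, r3 = -20
step 15: r1 = -20, r2 = 3, r3 = -23
step 16: r1 = -23, r2 = 3, r3 = -23
This matches the printout at every step.

no error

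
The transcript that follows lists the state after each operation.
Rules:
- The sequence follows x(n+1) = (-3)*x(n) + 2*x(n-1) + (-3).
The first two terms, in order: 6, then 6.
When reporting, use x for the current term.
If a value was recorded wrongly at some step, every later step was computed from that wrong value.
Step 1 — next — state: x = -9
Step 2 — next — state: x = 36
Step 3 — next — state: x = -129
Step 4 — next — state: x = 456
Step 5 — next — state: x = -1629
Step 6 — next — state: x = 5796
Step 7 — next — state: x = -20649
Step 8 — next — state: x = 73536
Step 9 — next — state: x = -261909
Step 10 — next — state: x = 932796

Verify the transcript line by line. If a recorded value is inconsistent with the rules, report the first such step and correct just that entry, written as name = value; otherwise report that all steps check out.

no error

step 1: x = -3*(6) + (2)*(6) + (-3) = -9 -> confirmed correct
step 2: x = -3*(-9) + (2)*(6) + (-3) = 36 -> agrees with the transcript
step 3: x = -3*(36) + (2)*(-9) + (-3) = -129 -> checks out
step 4: x = -3*(-129) + (2)*(36) + (-3) = 456 -> in agreement
step 5: x = -3*(456) + (2)*(-129) + (-3) = -1629 -> no discrepancy
step 6: x = -3*(-1629) + (2)*(456) + (-3) = 5796 -> agrees with the transcript
step 7: x = -3*(5796) + (2)*(-1629) + (-3) = -20649 -> matches
step 8: x = -3*(-20649) + (2)*(5796) + (-3) = 73536 -> in agreement
step 9: x = -3*(73536) + (2)*(-20649) + (-3) = -261909 -> consistent with the transcript
step 10: x = -3*(-261909) + (2)*(73536) + (-3) = 932796 -> confirmed correct
All entries verified; no error found.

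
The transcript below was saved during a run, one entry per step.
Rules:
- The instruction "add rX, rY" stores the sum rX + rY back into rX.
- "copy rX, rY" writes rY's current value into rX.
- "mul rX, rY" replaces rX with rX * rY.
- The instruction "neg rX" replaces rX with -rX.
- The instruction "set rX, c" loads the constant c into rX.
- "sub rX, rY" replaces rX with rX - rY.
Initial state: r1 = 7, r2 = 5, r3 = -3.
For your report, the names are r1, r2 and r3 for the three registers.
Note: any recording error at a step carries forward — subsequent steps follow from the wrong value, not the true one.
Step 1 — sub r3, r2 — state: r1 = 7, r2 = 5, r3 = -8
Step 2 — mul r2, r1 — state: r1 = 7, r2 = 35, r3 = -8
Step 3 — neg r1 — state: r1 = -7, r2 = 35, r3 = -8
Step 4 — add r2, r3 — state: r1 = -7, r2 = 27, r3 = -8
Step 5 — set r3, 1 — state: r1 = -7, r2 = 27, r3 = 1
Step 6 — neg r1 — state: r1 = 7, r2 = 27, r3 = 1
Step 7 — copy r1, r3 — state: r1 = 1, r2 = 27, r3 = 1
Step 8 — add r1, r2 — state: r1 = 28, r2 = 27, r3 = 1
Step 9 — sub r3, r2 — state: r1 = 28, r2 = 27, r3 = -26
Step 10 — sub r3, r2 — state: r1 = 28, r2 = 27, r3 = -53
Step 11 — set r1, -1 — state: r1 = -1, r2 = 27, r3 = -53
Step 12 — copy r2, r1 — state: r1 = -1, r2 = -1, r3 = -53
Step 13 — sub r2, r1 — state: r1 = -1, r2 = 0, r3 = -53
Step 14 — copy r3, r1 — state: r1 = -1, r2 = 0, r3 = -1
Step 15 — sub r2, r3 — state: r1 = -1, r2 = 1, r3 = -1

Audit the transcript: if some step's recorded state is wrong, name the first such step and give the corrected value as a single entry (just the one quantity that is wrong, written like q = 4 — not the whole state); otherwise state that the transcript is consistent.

no error

1. r3 = -3 - 5 = -8 (confirmed correct)
2. r2 = 5 * 7 = 35 (verified)
3. r1 = -(7) = -7 (in agreement)
4. r2 = 35 + -8 = 27 (matches)
5. r3 = 1 (no discrepancy)
6. r1 = -(-7) = 7 (checks out)
7. r1 = 1 (verified)
8. r1 = 1 + 27 = 28 (same as recorded)
9. r3 = 1 - 27 = -26 (confirmed correct)
10. r3 = -26 - 27 = -53 (consistent with the transcript)
11. r1 = -1 (consistent with the transcript)
12. r2 = -1 (same as recorded)
13. r2 = -1 - -1 = 0 (matches)
14. r3 = -1 (in agreement)
15. r2 = 0 - -1 = 1 (in agreement)
Each recorded entry agrees with the recomputation.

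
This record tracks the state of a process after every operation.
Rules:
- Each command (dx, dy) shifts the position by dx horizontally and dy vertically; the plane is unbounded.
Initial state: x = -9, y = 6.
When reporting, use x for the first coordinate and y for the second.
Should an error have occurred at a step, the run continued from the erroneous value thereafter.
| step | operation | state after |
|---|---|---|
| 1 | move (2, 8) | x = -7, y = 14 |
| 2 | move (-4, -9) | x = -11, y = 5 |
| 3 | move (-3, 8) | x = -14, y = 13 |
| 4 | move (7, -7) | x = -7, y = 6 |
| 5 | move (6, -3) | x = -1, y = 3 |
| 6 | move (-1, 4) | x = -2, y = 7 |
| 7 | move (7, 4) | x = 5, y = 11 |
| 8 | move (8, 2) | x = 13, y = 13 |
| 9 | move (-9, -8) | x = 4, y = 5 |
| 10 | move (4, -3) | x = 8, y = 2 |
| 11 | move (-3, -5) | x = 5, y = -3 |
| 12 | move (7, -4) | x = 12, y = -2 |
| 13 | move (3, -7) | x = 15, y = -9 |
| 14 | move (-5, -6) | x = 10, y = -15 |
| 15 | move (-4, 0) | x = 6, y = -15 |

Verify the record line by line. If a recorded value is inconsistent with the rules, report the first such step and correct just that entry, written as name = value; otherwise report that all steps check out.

Recomputing the run from the initial state:
step 1: x = -7, y = 14
step 2: x = -11, y = 5
step 3: x = -14, y = 13
step 4: x = -7, y = 6
step 5: x = -1, y = 3
step 6: x = -2, y = 7
step 7: x = 5, y = 11
step 8: x = 13, y = 13
step 9: x = 4, y = 5
step 10: x = 8, y = 2
step 11: x = 5, y = -3
step 12: x = 12, y = -7
step 13: x = 15, y = -14
step 14: x = 10, y = -20
step 15: x = 6, y = -20
The first disagreement with the record is at step 12, where the value should be y = -7.

step 12, y = -7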